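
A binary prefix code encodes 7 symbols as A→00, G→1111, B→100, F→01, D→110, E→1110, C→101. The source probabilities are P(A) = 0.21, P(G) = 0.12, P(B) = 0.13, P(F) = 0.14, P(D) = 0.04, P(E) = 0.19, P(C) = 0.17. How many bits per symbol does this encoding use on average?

L̄ = Σ pᵢ·ℓᵢ = 0.21·2 + 0.12·4 + 0.13·3 + 0.14·2 + 0.04·3 + 0.19·4 + 0.17·3 = 2.96 bits/symbol.

2.96 bits/symbol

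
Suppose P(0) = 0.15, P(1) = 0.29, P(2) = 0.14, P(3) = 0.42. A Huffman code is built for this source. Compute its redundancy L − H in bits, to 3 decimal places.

Entropy H = −Σ p log₂ p ≈ 1.8512 bits.
Huffman merges: 7/50+3/20→29/100; 29/100+29/100→29/50; 21/50+29/50→1. L = 187/100 ≈ 1.8700.
L − H = 1.8700 − 1.8512 = 0.019 bits.

0.019 bits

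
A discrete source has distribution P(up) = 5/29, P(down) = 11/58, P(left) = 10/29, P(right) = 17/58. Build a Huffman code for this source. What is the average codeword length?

2 bits/symbol

Repeatedly combine the two least-probable nodes; the expected code length is the sum of the merged weights.
merge 5/29 + 11/58 → 21/58
merge 17/58 + 10/29 → 37/58
merge 21/58 + 37/58 → 1
L = 21/58 + 37/58 + 1 = 2 bits/symbol.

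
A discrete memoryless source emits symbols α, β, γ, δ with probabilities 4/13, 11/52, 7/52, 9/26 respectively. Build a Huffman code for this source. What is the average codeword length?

2 bits/symbol

Repeatedly combine the two least-probable nodes; the expected code length is the sum of the merged weights.
merge 7/52 + 11/52 → 9/26
merge 4/13 + 9/26 → 17/26
merge 9/26 + 17/26 → 1
L = 9/26 + 17/26 + 1 = 2 bits/symbol.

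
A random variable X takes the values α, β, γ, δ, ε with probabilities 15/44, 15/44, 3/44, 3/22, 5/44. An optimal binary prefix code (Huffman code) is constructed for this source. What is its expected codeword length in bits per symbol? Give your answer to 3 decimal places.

2.159 bits/symbol

Repeatedly combine the two least-probable nodes; the expected code length is the sum of the merged weights.
merge 3/44 + 5/44 → 2/11
merge 3/22 + 2/11 → 7/22
merge 7/22 + 15/44 → 29/44
merge 15/44 + 29/44 → 1
L = 2/11 + 7/22 + 29/44 + 1 = 95/44 ≈ 2.159 bits/symbol.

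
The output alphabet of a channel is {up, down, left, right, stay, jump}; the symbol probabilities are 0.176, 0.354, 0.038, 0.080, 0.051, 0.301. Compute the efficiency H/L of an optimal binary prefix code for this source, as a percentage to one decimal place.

Entropy H = −Σ p log₂ p ≈ 2.1826 bits.
Huffman merges: 19/500+51/1000→89/1000; 2/25+89/1000→169/1000; 169/1000+22/125→69/200; 301/1000+69/200→323/500; 177/500+323/500→1. L = 2249/1000 ≈ 2.2490.
Efficiency = H/L = 2.1826/2.2490 = 97.0%.

97.0%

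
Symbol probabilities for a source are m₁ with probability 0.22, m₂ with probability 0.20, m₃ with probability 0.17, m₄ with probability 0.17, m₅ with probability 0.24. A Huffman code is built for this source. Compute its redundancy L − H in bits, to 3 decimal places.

0.032 bits

Entropy H = −Σ p log₂ p ≈ 2.3083 bits.
Huffman merges: 17/100+17/100→17/50; 1/5+11/50→21/50; 6/25+17/50→29/50; 21/50+29/50→1. L = 117/50 ≈ 2.3400.
L − H = 2.3400 − 2.3083 = 0.032 bits.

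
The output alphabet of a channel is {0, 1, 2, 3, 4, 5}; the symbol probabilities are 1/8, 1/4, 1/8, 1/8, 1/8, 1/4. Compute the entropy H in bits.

Each probability is a power of 1/2, so log₂(1/p) is an integer.
H = Σ p·log₂(1/p) = 1/8·3 + 1/4·2 + 1/8·3 + 1/8·3 + 1/8·3 + 1/4·2 = 2.5 bits.

2.5 bits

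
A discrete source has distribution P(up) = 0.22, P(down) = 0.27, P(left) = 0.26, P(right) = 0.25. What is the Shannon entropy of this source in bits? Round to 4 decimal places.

1.9959 bits

H = −Σ pᵢ log₂ pᵢ.
−0.22·log₂(0.22) = 0.4806
−0.27·log₂(0.27) = 0.5100
−0.26·log₂(0.26) = 0.5053
−0.25·log₂(0.25) = 0.5000
Sum ≈ 1.9959 → 1.9959 bits.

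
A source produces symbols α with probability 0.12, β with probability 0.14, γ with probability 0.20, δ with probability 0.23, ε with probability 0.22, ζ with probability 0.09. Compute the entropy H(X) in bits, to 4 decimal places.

2.5095 bits

H = −Σ pᵢ log₂ pᵢ.
−0.12·log₂(0.12) = 0.3671
−0.14·log₂(0.14) = 0.3971
−0.20·log₂(0.20) = 0.4644
−0.23·log₂(0.23) = 0.4877
−0.22·log₂(0.22) = 0.4806
−0.09·log₂(0.09) = 0.3127
Sum ≈ 2.5095 → 2.5095 bits.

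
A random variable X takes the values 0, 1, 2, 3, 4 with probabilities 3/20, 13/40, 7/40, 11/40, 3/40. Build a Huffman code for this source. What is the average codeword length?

Repeatedly combine the two least-probable nodes; the expected code length is the sum of the merged weights.
merge 3/40 + 3/20 → 9/40
merge 7/40 + 9/40 → 2/5
merge 11/40 + 13/40 → 3/5
merge 2/5 + 3/5 → 1
L = 9/40 + 2/5 + 3/5 + 1 = 89/40 = 2.225 bits/symbol.

2.225 bits/symbol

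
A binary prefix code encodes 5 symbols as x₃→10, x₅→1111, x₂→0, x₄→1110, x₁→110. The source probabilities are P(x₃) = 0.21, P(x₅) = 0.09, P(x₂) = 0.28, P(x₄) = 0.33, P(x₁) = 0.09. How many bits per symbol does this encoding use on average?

2.65 bits/symbol

L̄ = Σ pᵢ·ℓᵢ = 0.21·2 + 0.09·4 + 0.28·1 + 0.33·4 + 0.09·3 = 2.65 bits/symbol.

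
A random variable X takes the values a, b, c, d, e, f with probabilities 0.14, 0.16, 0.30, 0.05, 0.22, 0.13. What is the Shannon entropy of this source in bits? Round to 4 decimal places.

H = −Σ pᵢ log₂ pᵢ.
−0.14·log₂(0.14) = 0.3971
−0.16·log₂(0.16) = 0.4230
−0.30·log₂(0.30) = 0.5211
−0.05·log₂(0.05) = 0.2161
−0.22·log₂(0.22) = 0.4806
−0.13·log₂(0.13) = 0.3826
Sum ≈ 2.4205 → 2.4205 bits.

2.4205 bits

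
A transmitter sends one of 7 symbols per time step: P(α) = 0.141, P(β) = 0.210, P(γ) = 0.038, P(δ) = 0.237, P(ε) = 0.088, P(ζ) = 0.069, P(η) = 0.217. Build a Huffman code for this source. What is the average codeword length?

Repeatedly combine the two least-probable nodes; the expected code length is the sum of the merged weights.
merge 19/500 + 69/1000 → 107/1000
merge 11/125 + 107/1000 → 39/200
merge 141/1000 + 39/200 → 42/125
merge 21/100 + 217/1000 → 427/1000
merge 237/1000 + 42/125 → 573/1000
merge 427/1000 + 573/1000 → 1
L = 107/1000 + 39/200 + 42/125 + 427/1000 + 573/1000 + 1 = 1319/500 = 2.638 bits/symbol.

2.638 bits/symbol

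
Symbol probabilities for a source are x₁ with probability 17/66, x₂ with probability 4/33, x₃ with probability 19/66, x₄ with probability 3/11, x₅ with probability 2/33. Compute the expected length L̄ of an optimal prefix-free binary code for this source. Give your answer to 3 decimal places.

Repeatedly combine the two least-probable nodes; the expected code length is the sum of the merged weights.
merge 2/33 + 4/33 → 2/11
merge 2/11 + 17/66 → 29/66
merge 3/11 + 19/66 → 37/66
merge 29/66 + 37/66 → 1
L = 2/11 + 29/66 + 37/66 + 1 = 24/11 ≈ 2.182 bits/symbol.

2.182 bits/symbol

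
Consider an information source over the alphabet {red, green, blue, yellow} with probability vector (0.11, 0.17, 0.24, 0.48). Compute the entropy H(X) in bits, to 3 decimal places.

H = −Σ pᵢ log₂ pᵢ.
−0.11·log₂(0.11) = 0.3503
−0.17·log₂(0.17) = 0.4346
−0.24·log₂(0.24) = 0.4941
−0.48·log₂(0.48) = 0.5083
Sum ≈ 1.7873 → 1.787 bits.

1.787 bits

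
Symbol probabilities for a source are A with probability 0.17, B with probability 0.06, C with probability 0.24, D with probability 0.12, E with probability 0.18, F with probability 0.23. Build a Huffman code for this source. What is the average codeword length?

Repeatedly combine the two least-probable nodes; the expected code length is the sum of the merged weights.
merge 3/50 + 3/25 → 9/50
merge 17/100 + 9/50 → 7/20
merge 9/50 + 23/100 → 41/100
merge 6/25 + 7/20 → 59/100
merge 41/100 + 59/100 → 1
L = 9/50 + 7/20 + 41/100 + 59/100 + 1 = 253/100 = 2.53 bits/symbol.

2.53 bits/symbol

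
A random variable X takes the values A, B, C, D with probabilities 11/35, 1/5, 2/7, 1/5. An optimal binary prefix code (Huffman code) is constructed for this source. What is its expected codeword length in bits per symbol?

2 bits/symbol

Repeatedly combine the two least-probable nodes; the expected code length is the sum of the merged weights.
merge 1/5 + 1/5 → 2/5
merge 2/7 + 11/35 → 3/5
merge 2/5 + 3/5 → 1
L = 2/5 + 3/5 + 1 = 2 bits/symbol.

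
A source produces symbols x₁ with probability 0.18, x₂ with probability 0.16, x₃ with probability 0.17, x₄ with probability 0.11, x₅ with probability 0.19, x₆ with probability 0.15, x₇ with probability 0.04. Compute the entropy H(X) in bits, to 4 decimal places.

2.7047 bits

H = −Σ pᵢ log₂ pᵢ.
−0.18·log₂(0.18) = 0.4453
−0.16·log₂(0.16) = 0.4230
−0.17·log₂(0.17) = 0.4346
−0.11·log₂(0.11) = 0.3503
−0.19·log₂(0.19) = 0.4552
−0.15·log₂(0.15) = 0.4105
−0.04·log₂(0.04) = 0.1858
Sum ≈ 2.7047 → 2.7047 bits.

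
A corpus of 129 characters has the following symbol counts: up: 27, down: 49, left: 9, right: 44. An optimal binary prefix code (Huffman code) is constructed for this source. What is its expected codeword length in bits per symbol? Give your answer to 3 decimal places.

1.899 bits/symbol

Probabilities are the counts divided by 129.
Repeatedly combine the two least-probable nodes; the expected code length is the sum of the merged weights.
merge 3/43 + 9/43 → 12/43
merge 12/43 + 44/129 → 80/129
merge 49/129 + 80/129 → 1
L = 12/43 + 80/129 + 1 = 245/129 ≈ 1.899 bits/symbol.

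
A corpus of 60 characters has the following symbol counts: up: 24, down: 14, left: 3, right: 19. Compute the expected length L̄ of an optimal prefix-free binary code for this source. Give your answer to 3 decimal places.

1.883 bits/symbol

Probabilities are the counts divided by 60.
Repeatedly combine the two least-probable nodes; the expected code length is the sum of the merged weights.
merge 1/20 + 7/30 → 17/60
merge 17/60 + 19/60 → 3/5
merge 2/5 + 3/5 → 1
L = 17/60 + 3/5 + 1 = 113/60 ≈ 1.883 bits/symbol.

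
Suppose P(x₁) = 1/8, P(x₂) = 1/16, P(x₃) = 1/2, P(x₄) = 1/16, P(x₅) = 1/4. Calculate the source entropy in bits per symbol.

Each probability is a power of 1/2, so log₂(1/p) is an integer.
H = Σ p·log₂(1/p) = 1/8·3 + 1/16·4 + 1/2·1 + 1/16·4 + 1/4·2 = 1.875 bits.

1.875 bits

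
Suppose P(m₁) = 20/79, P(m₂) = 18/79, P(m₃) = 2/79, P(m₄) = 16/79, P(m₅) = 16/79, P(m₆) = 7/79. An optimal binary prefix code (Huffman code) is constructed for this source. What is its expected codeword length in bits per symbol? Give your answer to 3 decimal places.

Repeatedly combine the two least-probable nodes; the expected code length is the sum of the merged weights.
merge 2/79 + 7/79 → 9/79
merge 9/79 + 16/79 → 25/79
merge 16/79 + 18/79 → 34/79
merge 20/79 + 25/79 → 45/79
merge 34/79 + 45/79 → 1
L = 9/79 + 25/79 + 34/79 + 45/79 + 1 = 192/79 ≈ 2.430 bits/symbol.

2.430 bits/symbol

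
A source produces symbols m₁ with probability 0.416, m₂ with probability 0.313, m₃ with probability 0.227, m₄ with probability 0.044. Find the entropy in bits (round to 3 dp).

1.735 bits

H = −Σ pᵢ log₂ pᵢ.
−0.416·log₂(0.416) = 0.5264
−0.313·log₂(0.313) = 0.5245
−0.227·log₂(0.227) = 0.4856
−0.044·log₂(0.044) = 0.1983
Sum ≈ 1.7348 → 1.735 bits.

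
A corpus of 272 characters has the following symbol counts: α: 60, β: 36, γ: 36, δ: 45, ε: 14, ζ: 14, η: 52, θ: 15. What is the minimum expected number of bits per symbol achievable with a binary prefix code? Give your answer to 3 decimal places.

Probabilities are the counts divided by 272.
Repeatedly combine the two least-probable nodes; the expected code length is the sum of the merged weights.
merge 7/136 + 7/136 → 7/68
merge 15/272 + 7/68 → 43/272
merge 9/68 + 9/68 → 9/34
merge 43/272 + 45/272 → 11/34
merge 13/68 + 15/68 → 7/17
merge 9/34 + 11/34 → 10/17
merge 7/17 + 10/17 → 1
L = 7/68 + 43/272 + 9/34 + 11/34 + 7/17 + 10/17 + 1 = 775/272 ≈ 2.849 bits/symbol.

2.849 bits/symbol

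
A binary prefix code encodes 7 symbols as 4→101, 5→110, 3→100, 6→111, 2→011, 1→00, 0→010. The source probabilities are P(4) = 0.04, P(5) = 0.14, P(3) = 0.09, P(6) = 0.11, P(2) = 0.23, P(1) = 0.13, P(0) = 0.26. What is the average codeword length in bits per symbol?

L̄ = Σ pᵢ·ℓᵢ = 0.04·3 + 0.14·3 + 0.09·3 + 0.11·3 + 0.23·3 + 0.13·2 + 0.26·3 = 2.87 bits/symbol.

2.87 bits/symbol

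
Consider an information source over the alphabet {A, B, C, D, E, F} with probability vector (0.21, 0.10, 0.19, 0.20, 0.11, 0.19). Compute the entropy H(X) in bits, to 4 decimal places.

H = −Σ pᵢ log₂ pᵢ.
−0.21·log₂(0.21) = 0.4728
−0.10·log₂(0.10) = 0.3322
−0.19·log₂(0.19) = 0.4552
−0.20·log₂(0.20) = 0.4644
−0.11·log₂(0.11) = 0.3503
−0.19·log₂(0.19) = 0.4552
Sum ≈ 2.5301 → 2.5301 bits.

2.5301 bits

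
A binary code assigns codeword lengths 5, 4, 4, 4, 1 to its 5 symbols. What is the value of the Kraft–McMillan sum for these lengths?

With common denominator 2^5 = 32: Σ 2^(−ℓᵢ) = 1/32 + 2/32 + 2/32 + 2/32 + 16/32 = 23/32 = 0.71875.

0.71875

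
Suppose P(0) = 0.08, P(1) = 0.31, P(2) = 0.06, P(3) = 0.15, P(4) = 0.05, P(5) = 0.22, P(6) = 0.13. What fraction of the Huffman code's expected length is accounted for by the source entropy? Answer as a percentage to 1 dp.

Entropy H = −Σ p log₂ p ≈ 2.5487 bits.
Huffman merges: 1/20+3/50→11/100; 2/25+11/100→19/100; 13/100+3/20→7/25; 19/100+11/50→41/100; 7/25+31/100→59/100; 41/100+59/100→1. L = 129/50 ≈ 2.5800.
Efficiency = H/L = 2.5487/2.5800 = 98.8%.

98.8%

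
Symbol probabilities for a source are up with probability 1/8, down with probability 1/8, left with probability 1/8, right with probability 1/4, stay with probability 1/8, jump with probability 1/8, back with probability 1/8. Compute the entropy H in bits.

Each probability is a power of 1/2, so log₂(1/p) is an integer.
H = Σ p·log₂(1/p) = 1/8·3 + 1/8·3 + 1/8·3 + 1/4·2 + 1/8·3 + 1/8·3 + 1/8·3 = 2.75 bits.

2.75 bits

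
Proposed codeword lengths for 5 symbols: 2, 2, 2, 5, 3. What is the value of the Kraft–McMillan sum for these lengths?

With common denominator 2^5 = 32: Σ 2^(−ℓᵢ) = 8/32 + 8/32 + 8/32 + 1/32 + 4/32 = 29/32 = 0.90625.

0.90625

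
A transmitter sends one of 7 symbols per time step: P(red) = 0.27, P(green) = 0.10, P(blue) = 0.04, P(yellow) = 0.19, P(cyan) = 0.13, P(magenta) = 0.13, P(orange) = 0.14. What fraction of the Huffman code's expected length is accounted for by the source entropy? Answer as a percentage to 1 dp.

98.7%

Entropy H = −Σ p log₂ p ≈ 2.6456 bits.
Huffman merges: 1/25+1/10→7/50; 13/100+13/100→13/50; 7/50+7/50→7/25; 19/100+13/50→9/20; 27/100+7/25→11/20; 9/20+11/20→1. L = 67/25 ≈ 2.6800.
Efficiency = H/L = 2.6456/2.6800 = 98.7%.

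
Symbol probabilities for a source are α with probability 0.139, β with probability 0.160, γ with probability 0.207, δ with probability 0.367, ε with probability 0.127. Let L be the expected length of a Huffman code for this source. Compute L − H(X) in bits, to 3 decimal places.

Entropy H = −Σ p log₂ p ≈ 2.1979 bits.
Huffman merges: 127/1000+139/1000→133/500; 4/25+207/1000→367/1000; 133/500+367/1000→633/1000; 367/1000+633/1000→1. L = 1133/500 ≈ 2.2660.
L − H = 2.2660 − 2.1979 = 0.068 bits.

0.068 bits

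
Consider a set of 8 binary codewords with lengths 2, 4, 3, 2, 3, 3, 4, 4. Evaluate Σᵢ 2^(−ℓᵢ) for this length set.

1.0625

With common denominator 2^4 = 16: Σ 2^(−ℓᵢ) = 4/16 + 1/16 + 2/16 + 4/16 + 2/16 + 2/16 + 1/16 + 1/16 = 17/16 = 1.0625.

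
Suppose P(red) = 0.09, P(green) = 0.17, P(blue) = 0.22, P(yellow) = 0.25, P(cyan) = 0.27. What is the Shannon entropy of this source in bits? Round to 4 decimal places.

H = −Σ pᵢ log₂ pᵢ.
−0.09·log₂(0.09) = 0.3127
−0.17·log₂(0.17) = 0.4346
−0.22·log₂(0.22) = 0.4806
−0.25·log₂(0.25) = 0.5000
−0.27·log₂(0.27) = 0.5100
Sum ≈ 2.2378 → 2.2378 bits.

2.2378 bits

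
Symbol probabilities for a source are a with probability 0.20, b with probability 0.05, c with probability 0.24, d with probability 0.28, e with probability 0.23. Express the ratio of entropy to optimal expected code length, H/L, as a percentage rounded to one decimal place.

96.7%

Entropy H = −Σ p log₂ p ≈ 2.1765 bits.
Huffman merges: 1/20+1/5→1/4; 23/100+6/25→47/100; 1/4+7/25→53/100; 47/100+53/100→1. L = 9/4 ≈ 2.2500.
Efficiency = H/L = 2.1765/2.2500 = 96.7%.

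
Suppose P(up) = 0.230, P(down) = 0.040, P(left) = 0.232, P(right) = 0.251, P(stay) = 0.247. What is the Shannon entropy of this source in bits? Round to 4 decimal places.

2.1613 bits

H = −Σ pᵢ log₂ pᵢ.
−0.230·log₂(0.230) = 0.4877
−0.040·log₂(0.040) = 0.1858
−0.232·log₂(0.232) = 0.4890
−0.251·log₂(0.251) = 0.5006
−0.247·log₂(0.247) = 0.4983
Sum ≈ 2.1613 → 2.1613 bits.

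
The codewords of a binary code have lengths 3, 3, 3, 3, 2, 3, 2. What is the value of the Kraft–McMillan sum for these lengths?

With common denominator 2^3 = 8: Σ 2^(−ℓᵢ) = 1/8 + 1/8 + 1/8 + 1/8 + 2/8 + 1/8 + 2/8 = 9/8 = 1.125.

1.125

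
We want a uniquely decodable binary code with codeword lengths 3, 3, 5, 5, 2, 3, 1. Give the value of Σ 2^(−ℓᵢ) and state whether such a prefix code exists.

1.1875; no

With common denominator 2^5 = 32: Σ 2^(−ℓᵢ) = 4/32 + 4/32 + 1/32 + 1/32 + 8/32 + 4/32 + 16/32 = 38/32 = 1.1875.
Kraft's inequality requires Σ ≤ 1; here Σ = 1.1875 > 1, so no such prefix code exists.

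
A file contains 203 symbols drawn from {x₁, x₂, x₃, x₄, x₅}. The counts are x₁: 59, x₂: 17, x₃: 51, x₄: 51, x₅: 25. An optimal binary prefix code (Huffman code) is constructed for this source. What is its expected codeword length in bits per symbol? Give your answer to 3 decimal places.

Probabilities are the counts divided by 203.
Repeatedly combine the two least-probable nodes; the expected code length is the sum of the merged weights.
merge 17/203 + 25/203 → 6/29
merge 6/29 + 51/203 → 93/203
merge 51/203 + 59/203 → 110/203
merge 93/203 + 110/203 → 1
L = 6/29 + 93/203 + 110/203 + 1 = 64/29 ≈ 2.207 bits/symbol.

2.207 bits/symbol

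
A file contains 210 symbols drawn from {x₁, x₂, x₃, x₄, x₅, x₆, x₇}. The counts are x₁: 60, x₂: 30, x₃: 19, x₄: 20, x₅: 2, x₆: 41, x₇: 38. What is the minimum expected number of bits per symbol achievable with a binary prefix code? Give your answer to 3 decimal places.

Probabilities are the counts divided by 210.
Repeatedly combine the two least-probable nodes; the expected code length is the sum of the merged weights.
merge 1/105 + 19/210 → 1/10
merge 2/21 + 1/10 → 41/210
merge 1/7 + 19/105 → 34/105
merge 41/210 + 41/210 → 41/105
merge 2/7 + 34/105 → 64/105
merge 41/105 + 64/105 → 1
L = 1/10 + 41/210 + 34/105 + 41/105 + 64/105 + 1 = 55/21 ≈ 2.619 bits/symbol.

2.619 bits/symbol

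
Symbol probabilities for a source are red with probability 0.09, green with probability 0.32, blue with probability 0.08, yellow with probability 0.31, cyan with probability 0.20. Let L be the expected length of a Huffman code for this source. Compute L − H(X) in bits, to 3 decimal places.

0.052 bits

Entropy H = −Σ p log₂ p ≈ 2.1184 bits.
Huffman merges: 2/25+9/100→17/100; 17/100+1/5→37/100; 31/100+8/25→63/100; 37/100+63/100→1. L = 217/100 ≈ 2.1700.
L − H = 2.1700 − 2.1184 = 0.052 bits.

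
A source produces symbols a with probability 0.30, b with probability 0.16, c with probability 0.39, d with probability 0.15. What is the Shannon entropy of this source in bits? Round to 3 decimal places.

1.884 bits

H = −Σ pᵢ log₂ pᵢ.
−0.30·log₂(0.30) = 0.5211
−0.16·log₂(0.16) = 0.4230
−0.39·log₂(0.39) = 0.5298
−0.15·log₂(0.15) = 0.4105
Sum ≈ 1.8844 → 1.884 bits.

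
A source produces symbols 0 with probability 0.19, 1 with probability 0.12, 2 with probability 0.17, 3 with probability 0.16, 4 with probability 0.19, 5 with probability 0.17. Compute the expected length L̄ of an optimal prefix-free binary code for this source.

2.62 bits/symbol

Repeatedly combine the two least-probable nodes; the expected code length is the sum of the merged weights.
merge 3/25 + 4/25 → 7/25
merge 17/100 + 17/100 → 17/50
merge 19/100 + 19/100 → 19/50
merge 7/25 + 17/50 → 31/50
merge 19/50 + 31/50 → 1
L = 7/25 + 17/50 + 19/50 + 31/50 + 1 = 131/50 = 2.62 bits/symbol.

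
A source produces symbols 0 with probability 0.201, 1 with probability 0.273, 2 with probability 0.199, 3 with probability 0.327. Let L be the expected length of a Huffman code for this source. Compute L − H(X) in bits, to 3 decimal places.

Entropy H = −Σ p log₂ p ≈ 1.9674 bits.
Huffman merges: 199/1000+201/1000→2/5; 273/1000+327/1000→3/5; 2/5+3/5→1. L = 2 ≈ 2.0000.
L − H = 2.0000 − 1.9674 = 0.033 bits.

0.033 bits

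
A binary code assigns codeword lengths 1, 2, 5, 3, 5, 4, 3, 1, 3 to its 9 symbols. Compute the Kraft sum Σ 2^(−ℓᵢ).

1.75

With common denominator 2^5 = 32: Σ 2^(−ℓᵢ) = 16/32 + 8/32 + 1/32 + 4/32 + 1/32 + 2/32 + 4/32 + 16/32 + 4/32 = 56/32 = 1.75.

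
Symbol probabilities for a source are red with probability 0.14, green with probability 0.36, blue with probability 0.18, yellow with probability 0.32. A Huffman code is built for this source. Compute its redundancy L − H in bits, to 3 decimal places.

Entropy H = −Σ p log₂ p ≈ 1.8991 bits.
Huffman merges: 7/50+9/50→8/25; 8/25+8/25→16/25; 9/25+16/25→1. L = 49/25 ≈ 1.9600.
L − H = 1.9600 − 1.8991 = 0.061 bits.

0.061 bits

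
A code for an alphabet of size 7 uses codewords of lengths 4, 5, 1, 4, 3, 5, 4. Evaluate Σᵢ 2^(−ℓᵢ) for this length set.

With common denominator 2^5 = 32: Σ 2^(−ℓᵢ) = 2/32 + 1/32 + 16/32 + 2/32 + 4/32 + 1/32 + 2/32 = 28/32 = 0.875.

0.875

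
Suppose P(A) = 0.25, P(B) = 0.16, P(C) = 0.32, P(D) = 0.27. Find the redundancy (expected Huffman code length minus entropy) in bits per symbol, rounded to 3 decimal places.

Entropy H = −Σ p log₂ p ≈ 1.9591 bits.
Huffman merges: 4/25+1/4→41/100; 27/100+8/25→59/100; 41/100+59/100→1. L = 2 ≈ 2.0000.
L − H = 2.0000 − 1.9591 = 0.041 bits.

0.041 bits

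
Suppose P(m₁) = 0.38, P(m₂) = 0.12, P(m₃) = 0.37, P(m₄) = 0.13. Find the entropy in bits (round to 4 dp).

1.8109 bits

H = −Σ pᵢ log₂ pᵢ.
−0.38·log₂(0.38) = 0.5305
−0.12·log₂(0.12) = 0.3671
−0.37·log₂(0.37) = 0.5307
−0.13·log₂(0.13) = 0.3826
Sum ≈ 1.8109 → 1.8109 bits.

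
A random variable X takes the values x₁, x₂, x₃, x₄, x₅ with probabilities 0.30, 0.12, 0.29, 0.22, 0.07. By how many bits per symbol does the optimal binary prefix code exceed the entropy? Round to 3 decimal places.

Entropy H = −Σ p log₂ p ≈ 2.1552 bits.
Huffman merges: 7/100+3/25→19/100; 19/100+11/50→41/100; 29/100+3/10→59/100; 41/100+59/100→1. L = 219/100 ≈ 2.1900.
L − H = 2.1900 − 2.1552 = 0.035 bits.

0.035 bits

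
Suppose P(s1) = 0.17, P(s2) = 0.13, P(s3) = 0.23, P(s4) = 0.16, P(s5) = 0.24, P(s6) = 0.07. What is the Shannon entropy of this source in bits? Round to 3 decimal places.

H = −Σ pᵢ log₂ pᵢ.
−0.17·log₂(0.17) = 0.4346
−0.13·log₂(0.13) = 0.3826
−0.23·log₂(0.23) = 0.4877
−0.16·log₂(0.16) = 0.4230
−0.24·log₂(0.24) = 0.4941
−0.07·log₂(0.07) = 0.2686
Sum ≈ 2.4906 → 2.491 bits.

2.491 bits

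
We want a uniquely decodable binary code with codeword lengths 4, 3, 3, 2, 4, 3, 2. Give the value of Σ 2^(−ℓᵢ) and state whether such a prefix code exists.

1; yes

With common denominator 2^4 = 16: Σ 2^(−ℓᵢ) = 1/16 + 2/16 + 2/16 + 4/16 + 1/16 + 2/16 + 4/16 = 16/16 = 1.
Kraft's inequality requires Σ ≤ 1; here Σ = 1 ≤ 1, so such a prefix code exists.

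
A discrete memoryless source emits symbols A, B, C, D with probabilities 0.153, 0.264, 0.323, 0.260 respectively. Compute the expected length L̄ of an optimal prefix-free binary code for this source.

2 bits/symbol

Repeatedly combine the two least-probable nodes; the expected code length is the sum of the merged weights.
merge 153/1000 + 13/50 → 413/1000
merge 33/125 + 323/1000 → 587/1000
merge 413/1000 + 587/1000 → 1
L = 413/1000 + 587/1000 + 1 = 2 bits/symbol.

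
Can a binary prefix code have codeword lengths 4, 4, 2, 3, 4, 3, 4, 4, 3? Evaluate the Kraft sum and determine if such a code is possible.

With common denominator 2^4 = 16: Σ 2^(−ℓᵢ) = 1/16 + 1/16 + 4/16 + 2/16 + 1/16 + 2/16 + 1/16 + 1/16 + 2/16 = 15/16 = 0.9375.
Kraft's inequality requires Σ ≤ 1; here Σ = 0.9375 ≤ 1, so such a prefix code exists.

0.9375; yes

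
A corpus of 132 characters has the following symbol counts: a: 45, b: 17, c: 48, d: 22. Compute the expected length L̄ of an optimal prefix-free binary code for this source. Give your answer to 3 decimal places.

1.932 bits/symbol

Probabilities are the counts divided by 132.
Repeatedly combine the two least-probable nodes; the expected code length is the sum of the merged weights.
merge 17/132 + 1/6 → 13/44
merge 13/44 + 15/44 → 7/11
merge 4/11 + 7/11 → 1
L = 13/44 + 7/11 + 1 = 85/44 ≈ 1.932 bits/symbol.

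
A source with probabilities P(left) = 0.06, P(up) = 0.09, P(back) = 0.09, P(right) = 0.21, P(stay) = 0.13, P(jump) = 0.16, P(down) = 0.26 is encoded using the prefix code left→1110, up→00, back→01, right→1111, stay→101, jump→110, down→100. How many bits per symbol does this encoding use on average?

L̄ = Σ pᵢ·ℓᵢ = 0.06·4 + 0.09·2 + 0.09·2 + 0.21·4 + 0.13·3 + 0.16·3 + 0.26·3 = 3.09 bits/symbol.

3.09 bits/symbol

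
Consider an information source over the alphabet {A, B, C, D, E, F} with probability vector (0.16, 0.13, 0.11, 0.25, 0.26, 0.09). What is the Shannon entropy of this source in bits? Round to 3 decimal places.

2.474 bits

H = −Σ pᵢ log₂ pᵢ.
−0.16·log₂(0.16) = 0.4230
−0.13·log₂(0.13) = 0.3826
−0.11·log₂(0.11) = 0.3503
−0.25·log₂(0.25) = 0.5000
−0.26·log₂(0.26) = 0.5053
−0.09·log₂(0.09) = 0.3127
Sum ≈ 2.4739 → 2.474 bits.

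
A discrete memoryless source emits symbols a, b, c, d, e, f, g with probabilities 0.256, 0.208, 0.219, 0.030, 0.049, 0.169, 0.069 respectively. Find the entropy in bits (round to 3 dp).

2.519 bits

H = −Σ pᵢ log₂ pᵢ.
−0.256·log₂(0.256) = 0.5032
−0.208·log₂(0.208) = 0.4712
−0.219·log₂(0.219) = 0.4798
−0.030·log₂(0.030) = 0.1518
−0.049·log₂(0.049) = 0.2132
−0.169·log₂(0.169) = 0.4335
−0.069·log₂(0.069) = 0.2662
Sum ≈ 2.5189 → 2.519 bits.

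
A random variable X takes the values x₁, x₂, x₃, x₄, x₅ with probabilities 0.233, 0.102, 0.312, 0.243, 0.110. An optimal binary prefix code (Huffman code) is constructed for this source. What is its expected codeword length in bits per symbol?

2.212 bits/symbol

Repeatedly combine the two least-probable nodes; the expected code length is the sum of the merged weights.
merge 51/500 + 11/100 → 53/250
merge 53/250 + 233/1000 → 89/200
merge 243/1000 + 39/125 → 111/200
merge 89/200 + 111/200 → 1
L = 53/250 + 89/200 + 111/200 + 1 = 553/250 = 2.212 bits/symbol.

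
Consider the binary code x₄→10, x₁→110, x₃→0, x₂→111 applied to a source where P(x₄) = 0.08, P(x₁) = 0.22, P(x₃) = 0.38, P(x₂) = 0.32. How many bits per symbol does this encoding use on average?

2.16 bits/symbol

L̄ = Σ pᵢ·ℓᵢ = 0.08·2 + 0.22·3 + 0.38·1 + 0.32·3 = 2.16 bits/symbol.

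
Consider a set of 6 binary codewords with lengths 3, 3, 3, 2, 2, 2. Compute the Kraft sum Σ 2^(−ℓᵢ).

1.125

With common denominator 2^3 = 8: Σ 2^(−ℓᵢ) = 1/8 + 1/8 + 1/8 + 2/8 + 2/8 + 2/8 = 9/8 = 1.125.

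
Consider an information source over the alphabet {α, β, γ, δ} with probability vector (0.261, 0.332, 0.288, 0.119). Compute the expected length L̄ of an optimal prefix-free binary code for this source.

2 bits/symbol

Repeatedly combine the two least-probable nodes; the expected code length is the sum of the merged weights.
merge 119/1000 + 261/1000 → 19/50
merge 36/125 + 83/250 → 31/50
merge 19/50 + 31/50 → 1
L = 19/50 + 31/50 + 1 = 2 bits/symbol.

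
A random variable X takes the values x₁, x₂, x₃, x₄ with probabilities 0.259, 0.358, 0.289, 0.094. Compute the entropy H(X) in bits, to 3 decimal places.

1.874 bits

H = −Σ pᵢ log₂ pᵢ.
−0.259·log₂(0.259) = 0.5048
−0.358·log₂(0.358) = 0.5305
−0.289·log₂(0.289) = 0.5176
−0.094·log₂(0.094) = 0.3207
Sum ≈ 1.8735 → 1.874 bits.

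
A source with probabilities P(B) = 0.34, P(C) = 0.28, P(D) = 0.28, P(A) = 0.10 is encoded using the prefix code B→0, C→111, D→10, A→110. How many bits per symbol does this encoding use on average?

L̄ = Σ pᵢ·ℓᵢ = 0.34·1 + 0.28·3 + 0.28·2 + 0.10·3 = 2.04 bits/symbol.

2.04 bits/symbol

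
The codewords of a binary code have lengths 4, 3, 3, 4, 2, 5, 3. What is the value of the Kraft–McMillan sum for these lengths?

With common denominator 2^5 = 32: Σ 2^(−ℓᵢ) = 2/32 + 4/32 + 4/32 + 2/32 + 8/32 + 1/32 + 4/32 = 25/32 = 0.78125.

0.78125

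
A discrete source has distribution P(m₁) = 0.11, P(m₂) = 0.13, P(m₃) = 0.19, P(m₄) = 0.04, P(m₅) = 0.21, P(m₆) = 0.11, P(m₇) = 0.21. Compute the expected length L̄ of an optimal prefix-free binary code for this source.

2.73 bits/symbol

Repeatedly combine the two least-probable nodes; the expected code length is the sum of the merged weights.
merge 1/25 + 11/100 → 3/20
merge 11/100 + 13/100 → 6/25
merge 3/20 + 19/100 → 17/50
merge 21/100 + 21/100 → 21/50
merge 6/25 + 17/50 → 29/50
merge 21/50 + 29/50 → 1
L = 3/20 + 6/25 + 17/50 + 21/50 + 29/50 + 1 = 273/100 = 2.73 bits/symbol.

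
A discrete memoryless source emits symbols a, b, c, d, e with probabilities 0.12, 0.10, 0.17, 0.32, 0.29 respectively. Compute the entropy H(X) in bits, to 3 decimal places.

H = −Σ pᵢ log₂ pᵢ.
−0.12·log₂(0.12) = 0.3671
−0.10·log₂(0.10) = 0.3322
−0.17·log₂(0.17) = 0.4346
−0.32·log₂(0.32) = 0.5260
−0.29·log₂(0.29) = 0.5179
Sum ≈ 2.1778 → 2.178 bits.

2.178 bits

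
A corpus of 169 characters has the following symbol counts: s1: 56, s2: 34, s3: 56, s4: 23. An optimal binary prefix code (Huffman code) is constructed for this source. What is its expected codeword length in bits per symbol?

Probabilities are the counts divided by 169.
Repeatedly combine the two least-probable nodes; the expected code length is the sum of the merged weights.
merge 23/169 + 34/169 → 57/169
merge 56/169 + 56/169 → 112/169
merge 57/169 + 112/169 → 1
L = 57/169 + 112/169 + 1 = 2 bits/symbol.

2 bits/symbol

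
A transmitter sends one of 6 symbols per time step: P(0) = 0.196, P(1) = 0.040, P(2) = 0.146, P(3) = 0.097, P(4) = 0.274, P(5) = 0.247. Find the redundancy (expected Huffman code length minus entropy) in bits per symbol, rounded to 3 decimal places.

Entropy H = −Σ p log₂ p ≈ 2.3884 bits.
Huffman merges: 1/25+97/1000→137/1000; 137/1000+73/500→283/1000; 49/250+247/1000→443/1000; 137/500+283/1000→557/1000; 443/1000+557/1000→1. L = 121/50 ≈ 2.4200.
L − H = 2.4200 − 2.3884 = 0.032 bits.

0.032 bits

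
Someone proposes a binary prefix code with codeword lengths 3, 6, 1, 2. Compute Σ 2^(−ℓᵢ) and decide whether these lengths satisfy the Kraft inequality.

With common denominator 2^6 = 64: Σ 2^(−ℓᵢ) = 8/64 + 1/64 + 32/64 + 16/64 = 57/64 = 0.890625.
Kraft's inequality requires Σ ≤ 1; here Σ = 0.890625 ≤ 1, so such a prefix code exists.

0.890625; yes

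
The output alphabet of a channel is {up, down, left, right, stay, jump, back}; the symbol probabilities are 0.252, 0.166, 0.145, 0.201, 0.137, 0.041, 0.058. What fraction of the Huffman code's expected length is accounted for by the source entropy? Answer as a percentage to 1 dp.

99.0%

Entropy H = −Σ p log₂ p ≈ 2.6205 bits.
Huffman merges: 41/1000+29/500→99/1000; 99/1000+137/1000→59/250; 29/200+83/500→311/1000; 201/1000+59/250→437/1000; 63/250+311/1000→563/1000; 437/1000+563/1000→1. L = 1323/500 ≈ 2.6460.
Efficiency = H/L = 2.6205/2.6460 = 99.0%.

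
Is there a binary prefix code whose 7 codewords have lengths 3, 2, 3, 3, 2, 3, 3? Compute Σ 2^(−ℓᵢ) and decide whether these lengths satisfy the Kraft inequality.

With common denominator 2^3 = 8: Σ 2^(−ℓᵢ) = 1/8 + 2/8 + 1/8 + 1/8 + 2/8 + 1/8 + 1/8 = 9/8 = 1.125.
Kraft's inequality requires Σ ≤ 1; here Σ = 1.125 > 1, so no such prefix code exists.

1.125; no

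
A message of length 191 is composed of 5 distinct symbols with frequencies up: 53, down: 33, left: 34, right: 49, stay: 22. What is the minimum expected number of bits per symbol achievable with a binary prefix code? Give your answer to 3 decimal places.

2.288 bits/symbol

Probabilities are the counts divided by 191.
Repeatedly combine the two least-probable nodes; the expected code length is the sum of the merged weights.
merge 22/191 + 33/191 → 55/191
merge 34/191 + 49/191 → 83/191
merge 53/191 + 55/191 → 108/191
merge 83/191 + 108/191 → 1
L = 55/191 + 83/191 + 108/191 + 1 = 437/191 ≈ 2.288 bits/symbol.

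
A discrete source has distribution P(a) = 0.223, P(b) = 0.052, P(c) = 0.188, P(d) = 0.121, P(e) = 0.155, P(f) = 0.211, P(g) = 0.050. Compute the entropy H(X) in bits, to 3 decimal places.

H = −Σ pᵢ log₂ pᵢ.
−0.223·log₂(0.223) = 0.4828
−0.052·log₂(0.052) = 0.2218
−0.188·log₂(0.188) = 0.4533
−0.121·log₂(0.121) = 0.3687
−0.155·log₂(0.155) = 0.4169
−0.211·log₂(0.211) = 0.4736
−0.050·log₂(0.050) = 0.2161
Sum ≈ 2.6332 → 2.633 bits.

2.633 bits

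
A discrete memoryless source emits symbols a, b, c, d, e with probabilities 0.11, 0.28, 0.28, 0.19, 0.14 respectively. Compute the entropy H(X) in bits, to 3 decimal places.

H = −Σ pᵢ log₂ pᵢ.
−0.11·log₂(0.11) = 0.3503
−0.28·log₂(0.28) = 0.5142
−0.28·log₂(0.28) = 0.5142
−0.19·log₂(0.19) = 0.4552
−0.14·log₂(0.14) = 0.3971
Sum ≈ 2.2311 → 2.231 bits.

2.231 bits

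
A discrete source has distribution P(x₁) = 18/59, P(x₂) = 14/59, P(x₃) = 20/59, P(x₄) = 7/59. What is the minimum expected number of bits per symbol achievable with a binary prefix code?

2 bits/symbol

Repeatedly combine the two least-probable nodes; the expected code length is the sum of the merged weights.
merge 7/59 + 14/59 → 21/59
merge 18/59 + 20/59 → 38/59
merge 21/59 + 38/59 → 1
L = 21/59 + 38/59 + 1 = 2 bits/symbol.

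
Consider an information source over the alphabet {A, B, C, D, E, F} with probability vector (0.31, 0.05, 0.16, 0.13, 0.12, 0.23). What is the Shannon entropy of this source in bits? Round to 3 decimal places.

H = −Σ pᵢ log₂ pᵢ.
−0.31·log₂(0.31) = 0.5238
−0.05·log₂(0.05) = 0.2161
−0.16·log₂(0.16) = 0.4230
−0.13·log₂(0.13) = 0.3826
−0.12·log₂(0.12) = 0.3671
−0.23·log₂(0.23) = 0.4877
Sum ≈ 2.4003 → 2.400 bits.

2.400 bits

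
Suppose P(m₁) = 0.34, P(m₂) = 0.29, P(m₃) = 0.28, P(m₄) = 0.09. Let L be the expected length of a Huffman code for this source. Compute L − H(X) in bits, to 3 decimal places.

Entropy H = −Σ p log₂ p ≈ 1.8740 bits.
Huffman merges: 9/100+7/25→37/100; 29/100+17/50→63/100; 37/100+63/100→1. L = 2 ≈ 2.0000.
L − H = 2.0000 − 1.8740 = 0.126 bits.

0.126 bits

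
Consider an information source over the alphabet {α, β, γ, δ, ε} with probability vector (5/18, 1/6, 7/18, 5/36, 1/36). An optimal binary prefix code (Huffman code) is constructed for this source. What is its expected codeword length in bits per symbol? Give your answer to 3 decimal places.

2.111 bits/symbol

Repeatedly combine the two least-probable nodes; the expected code length is the sum of the merged weights.
merge 1/36 + 5/36 → 1/6
merge 1/6 + 1/6 → 1/3
merge 5/18 + 1/3 → 11/18
merge 7/18 + 11/18 → 1
L = 1/6 + 1/3 + 11/18 + 1 = 19/9 ≈ 2.111 bits/symbol.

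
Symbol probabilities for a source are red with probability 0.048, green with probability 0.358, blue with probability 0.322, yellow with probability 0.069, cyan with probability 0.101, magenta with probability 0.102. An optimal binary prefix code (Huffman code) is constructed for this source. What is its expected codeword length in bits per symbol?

2.282 bits/symbol

Repeatedly combine the two least-probable nodes; the expected code length is the sum of the merged weights.
merge 6/125 + 69/1000 → 117/1000
merge 101/1000 + 51/500 → 203/1000
merge 117/1000 + 203/1000 → 8/25
merge 8/25 + 161/500 → 321/500
merge 179/500 + 321/500 → 1
L = 117/1000 + 203/1000 + 8/25 + 321/500 + 1 = 1141/500 = 2.282 bits/symbol.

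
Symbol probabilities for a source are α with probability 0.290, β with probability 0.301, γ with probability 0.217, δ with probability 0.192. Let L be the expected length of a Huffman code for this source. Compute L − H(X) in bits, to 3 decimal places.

Entropy H = −Σ p log₂ p ≈ 1.9747 bits.
Huffman merges: 24/125+217/1000→409/1000; 29/100+301/1000→591/1000; 409/1000+591/1000→1. L = 2 ≈ 2.0000.
L − H = 2.0000 − 1.9747 = 0.025 bits.

0.025 bits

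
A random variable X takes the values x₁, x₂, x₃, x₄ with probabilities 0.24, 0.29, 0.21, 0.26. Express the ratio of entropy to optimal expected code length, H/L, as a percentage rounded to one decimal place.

Entropy H = −Σ p log₂ p ≈ 1.9901 bits.
Huffman merges: 21/100+6/25→9/20; 13/50+29/100→11/20; 9/20+11/20→1. L = 2 ≈ 2.0000.
Efficiency = H/L = 1.9901/2.0000 = 99.5%.

99.5%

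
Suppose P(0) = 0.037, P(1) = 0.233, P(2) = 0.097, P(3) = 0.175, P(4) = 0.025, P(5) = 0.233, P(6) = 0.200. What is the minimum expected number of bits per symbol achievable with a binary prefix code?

Repeatedly combine the two least-probable nodes; the expected code length is the sum of the merged weights.
merge 1/40 + 37/1000 → 31/500
merge 31/500 + 97/1000 → 159/1000
merge 159/1000 + 7/40 → 167/500
merge 1/5 + 233/1000 → 433/1000
merge 233/1000 + 167/500 → 567/1000
merge 433/1000 + 567/1000 → 1
L = 31/500 + 159/1000 + 167/500 + 433/1000 + 567/1000 + 1 = 511/200 = 2.555 bits/symbol.

2.555 bits/symbol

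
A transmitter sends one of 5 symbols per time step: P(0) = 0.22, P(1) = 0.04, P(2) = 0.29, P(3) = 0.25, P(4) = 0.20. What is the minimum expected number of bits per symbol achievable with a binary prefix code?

2.24 bits/symbol

Repeatedly combine the two least-probable nodes; the expected code length is the sum of the merged weights.
merge 1/25 + 1/5 → 6/25
merge 11/50 + 6/25 → 23/50
merge 1/4 + 29/100 → 27/50
merge 23/50 + 27/50 → 1
L = 6/25 + 23/50 + 27/50 + 1 = 56/25 = 2.24 bits/symbol.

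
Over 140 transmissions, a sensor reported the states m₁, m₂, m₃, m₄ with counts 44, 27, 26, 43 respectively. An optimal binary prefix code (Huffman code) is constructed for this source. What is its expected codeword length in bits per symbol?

2 bits/symbol

Probabilities are the counts divided by 140.
Repeatedly combine the two least-probable nodes; the expected code length is the sum of the merged weights.
merge 13/70 + 27/140 → 53/140
merge 43/140 + 11/35 → 87/140
merge 53/140 + 87/140 → 1
L = 53/140 + 87/140 + 1 = 2 bits/symbol.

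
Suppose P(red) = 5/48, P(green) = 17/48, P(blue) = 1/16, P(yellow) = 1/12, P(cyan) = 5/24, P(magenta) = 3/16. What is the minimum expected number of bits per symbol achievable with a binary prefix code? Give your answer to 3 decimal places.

2.396 bits/symbol

Repeatedly combine the two least-probable nodes; the expected code length is the sum of the merged weights.
merge 1/16 + 1/12 → 7/48
merge 5/48 + 7/48 → 1/4
merge 3/16 + 5/24 → 19/48
merge 1/4 + 17/48 → 29/48
merge 19/48 + 29/48 → 1
L = 7/48 + 1/4 + 19/48 + 29/48 + 1 = 115/48 ≈ 2.396 bits/symbol.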